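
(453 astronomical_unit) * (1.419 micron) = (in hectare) 9616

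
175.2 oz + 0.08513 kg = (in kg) 5.052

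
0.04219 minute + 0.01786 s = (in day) 2.951e-05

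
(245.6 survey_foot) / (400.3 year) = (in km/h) 2.135e-08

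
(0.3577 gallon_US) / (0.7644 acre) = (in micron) 0.4377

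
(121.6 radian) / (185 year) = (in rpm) 1.99e-07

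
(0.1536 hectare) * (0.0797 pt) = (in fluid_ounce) 1460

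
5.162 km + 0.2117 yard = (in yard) 5645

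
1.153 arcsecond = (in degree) 0.0003203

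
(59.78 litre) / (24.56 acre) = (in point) 0.001705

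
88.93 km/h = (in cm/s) 2470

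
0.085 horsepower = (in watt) 63.38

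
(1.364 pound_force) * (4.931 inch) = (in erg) 7.599e+06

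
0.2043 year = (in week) 10.65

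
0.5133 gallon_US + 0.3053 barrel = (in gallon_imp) 11.1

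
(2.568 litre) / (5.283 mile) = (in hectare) 3.02e-11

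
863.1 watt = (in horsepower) 1.157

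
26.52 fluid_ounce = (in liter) 0.7843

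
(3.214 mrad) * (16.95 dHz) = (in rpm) 0.05202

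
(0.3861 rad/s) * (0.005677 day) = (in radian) 189.4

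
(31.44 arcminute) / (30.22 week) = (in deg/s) 2.867e-08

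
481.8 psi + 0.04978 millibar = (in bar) 33.22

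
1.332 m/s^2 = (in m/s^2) 1.332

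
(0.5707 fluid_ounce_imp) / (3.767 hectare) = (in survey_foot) 1.412e-09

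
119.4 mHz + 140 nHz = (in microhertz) 1.194e+05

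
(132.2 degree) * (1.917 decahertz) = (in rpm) 422.4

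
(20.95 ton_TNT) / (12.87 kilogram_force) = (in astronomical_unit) 0.004642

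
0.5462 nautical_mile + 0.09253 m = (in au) 6.762e-09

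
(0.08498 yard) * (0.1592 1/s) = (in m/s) 0.01237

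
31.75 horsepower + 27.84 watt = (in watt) 2.37e+04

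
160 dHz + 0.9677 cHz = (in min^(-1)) 960.6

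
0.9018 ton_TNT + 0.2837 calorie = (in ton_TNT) 0.9018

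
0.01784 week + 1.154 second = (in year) 0.0003422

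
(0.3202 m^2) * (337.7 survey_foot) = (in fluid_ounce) 1.114e+06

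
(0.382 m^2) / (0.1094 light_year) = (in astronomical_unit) 2.467e-27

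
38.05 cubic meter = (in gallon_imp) 8370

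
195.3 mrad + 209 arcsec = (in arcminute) 674.9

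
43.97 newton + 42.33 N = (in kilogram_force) 8.8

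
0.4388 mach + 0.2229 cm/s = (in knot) 290.4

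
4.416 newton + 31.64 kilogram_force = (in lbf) 70.75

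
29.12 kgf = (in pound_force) 64.2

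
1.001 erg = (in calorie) 2.392e-08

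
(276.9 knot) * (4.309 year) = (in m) 1.936e+10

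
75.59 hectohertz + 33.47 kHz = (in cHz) 4.103e+06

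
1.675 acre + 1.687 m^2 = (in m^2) 6780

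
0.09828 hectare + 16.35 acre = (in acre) 16.59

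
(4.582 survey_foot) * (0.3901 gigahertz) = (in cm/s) 5.448e+10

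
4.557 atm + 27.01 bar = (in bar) 31.63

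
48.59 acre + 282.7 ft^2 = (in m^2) 1.967e+05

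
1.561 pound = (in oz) 24.98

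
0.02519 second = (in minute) 0.0004198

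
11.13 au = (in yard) 1.821e+12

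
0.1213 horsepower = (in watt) 90.45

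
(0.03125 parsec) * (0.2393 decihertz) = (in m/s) 2.308e+13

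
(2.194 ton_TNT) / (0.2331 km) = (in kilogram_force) 4.016e+06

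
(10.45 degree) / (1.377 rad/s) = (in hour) 3.679e-05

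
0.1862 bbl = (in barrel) 0.1862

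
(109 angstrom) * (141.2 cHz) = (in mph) 3.443e-08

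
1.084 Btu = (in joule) 1144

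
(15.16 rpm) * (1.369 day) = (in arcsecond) 3.873e+10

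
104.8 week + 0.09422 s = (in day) 733.6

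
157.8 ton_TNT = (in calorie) 1.578e+11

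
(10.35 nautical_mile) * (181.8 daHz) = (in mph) 7.795e+07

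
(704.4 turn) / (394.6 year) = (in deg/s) 2.038e-05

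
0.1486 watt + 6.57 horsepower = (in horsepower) 6.57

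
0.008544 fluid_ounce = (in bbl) 1.589e-06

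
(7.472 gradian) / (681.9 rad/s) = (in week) 2.846e-10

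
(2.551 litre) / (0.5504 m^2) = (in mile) 2.88e-06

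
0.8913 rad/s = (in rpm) 8.511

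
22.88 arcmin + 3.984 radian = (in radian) 3.991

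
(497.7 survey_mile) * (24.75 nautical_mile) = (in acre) 9.072e+06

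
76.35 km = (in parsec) 2.474e-12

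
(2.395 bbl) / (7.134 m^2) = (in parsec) 1.73e-18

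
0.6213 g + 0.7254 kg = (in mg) 7.26e+05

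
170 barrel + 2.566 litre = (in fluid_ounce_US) 9.14e+05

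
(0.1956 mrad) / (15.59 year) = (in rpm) 3.799e-12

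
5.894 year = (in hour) 5.163e+04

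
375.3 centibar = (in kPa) 375.3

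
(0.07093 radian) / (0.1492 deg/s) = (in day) 0.0003153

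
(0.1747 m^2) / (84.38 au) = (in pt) 3.923e-11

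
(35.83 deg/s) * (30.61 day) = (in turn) 2.632e+05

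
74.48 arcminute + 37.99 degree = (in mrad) 684.7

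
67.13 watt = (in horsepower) 0.09002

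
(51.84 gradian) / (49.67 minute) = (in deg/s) 0.01566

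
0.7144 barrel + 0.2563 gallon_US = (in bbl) 0.7205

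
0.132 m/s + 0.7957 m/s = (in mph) 2.075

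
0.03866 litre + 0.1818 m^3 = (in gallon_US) 48.04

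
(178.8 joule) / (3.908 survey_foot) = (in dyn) 1.501e+07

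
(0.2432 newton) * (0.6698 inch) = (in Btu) 3.922e-06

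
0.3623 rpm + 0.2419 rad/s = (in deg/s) 16.03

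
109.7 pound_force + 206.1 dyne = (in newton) 488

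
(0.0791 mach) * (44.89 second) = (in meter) 1209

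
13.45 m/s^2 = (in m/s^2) 13.45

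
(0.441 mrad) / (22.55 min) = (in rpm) 3.113e-06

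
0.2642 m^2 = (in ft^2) 2.844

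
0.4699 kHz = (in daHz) 46.99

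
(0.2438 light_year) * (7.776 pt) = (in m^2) 6.327e+12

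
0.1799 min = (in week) 1.785e-05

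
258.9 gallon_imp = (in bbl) 7.403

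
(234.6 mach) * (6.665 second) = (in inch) 2.096e+07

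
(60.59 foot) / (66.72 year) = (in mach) 2.578e-11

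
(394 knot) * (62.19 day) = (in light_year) 1.151e-07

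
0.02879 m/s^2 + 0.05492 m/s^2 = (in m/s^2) 0.08371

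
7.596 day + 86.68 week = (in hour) 1.474e+04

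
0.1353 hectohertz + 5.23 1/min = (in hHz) 0.1362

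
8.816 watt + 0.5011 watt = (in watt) 9.317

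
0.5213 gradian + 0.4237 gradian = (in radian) 0.01484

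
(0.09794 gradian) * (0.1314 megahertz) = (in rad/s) 202.2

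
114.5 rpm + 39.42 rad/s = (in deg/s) 2946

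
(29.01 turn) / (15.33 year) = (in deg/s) 2.16e-05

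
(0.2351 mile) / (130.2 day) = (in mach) 9.878e-08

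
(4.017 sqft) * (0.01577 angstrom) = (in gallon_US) 1.555e-10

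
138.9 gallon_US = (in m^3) 0.5258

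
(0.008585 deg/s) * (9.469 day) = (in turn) 19.51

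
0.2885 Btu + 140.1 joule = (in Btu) 0.4213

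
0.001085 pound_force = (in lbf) 0.001085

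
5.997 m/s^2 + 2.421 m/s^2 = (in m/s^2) 8.418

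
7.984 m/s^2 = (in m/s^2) 7.984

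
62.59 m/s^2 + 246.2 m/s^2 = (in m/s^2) 308.8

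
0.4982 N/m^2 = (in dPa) 4.982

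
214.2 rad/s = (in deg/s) 1.227e+04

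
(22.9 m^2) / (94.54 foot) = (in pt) 2253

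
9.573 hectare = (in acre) 23.66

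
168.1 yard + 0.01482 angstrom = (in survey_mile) 0.09551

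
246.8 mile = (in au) 2.655e-06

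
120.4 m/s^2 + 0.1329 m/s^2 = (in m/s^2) 120.5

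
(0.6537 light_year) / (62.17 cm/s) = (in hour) 2.763e+12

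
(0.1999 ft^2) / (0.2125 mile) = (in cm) 0.00543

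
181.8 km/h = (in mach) 0.1483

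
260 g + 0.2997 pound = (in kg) 0.3959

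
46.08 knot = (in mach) 0.06962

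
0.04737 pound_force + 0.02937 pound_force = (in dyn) 3.414e+04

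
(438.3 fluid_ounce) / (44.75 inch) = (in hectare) 1.14e-06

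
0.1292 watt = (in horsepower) 0.0001733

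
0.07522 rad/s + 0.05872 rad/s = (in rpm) 1.279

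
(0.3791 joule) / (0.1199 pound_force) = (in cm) 71.08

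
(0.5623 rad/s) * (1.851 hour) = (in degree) 2.147e+05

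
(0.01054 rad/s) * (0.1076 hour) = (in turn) 0.6498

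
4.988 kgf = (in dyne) 4.892e+06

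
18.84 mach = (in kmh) 2.309e+04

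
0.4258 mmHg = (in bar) 0.0005677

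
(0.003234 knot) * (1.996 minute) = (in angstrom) 1.992e+09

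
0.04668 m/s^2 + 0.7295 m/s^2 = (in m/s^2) 0.7762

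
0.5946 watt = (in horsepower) 0.0007974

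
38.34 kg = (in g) 3.834e+04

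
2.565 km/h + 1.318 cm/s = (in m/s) 0.7257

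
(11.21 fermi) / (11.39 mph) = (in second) 2.202e-15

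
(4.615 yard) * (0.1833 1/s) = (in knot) 1.504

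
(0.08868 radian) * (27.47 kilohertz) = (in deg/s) 1.396e+05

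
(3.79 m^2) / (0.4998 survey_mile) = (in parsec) 1.527e-19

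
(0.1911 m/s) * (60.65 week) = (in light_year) 7.409e-10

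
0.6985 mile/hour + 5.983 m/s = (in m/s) 6.295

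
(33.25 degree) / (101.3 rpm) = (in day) 6.332e-07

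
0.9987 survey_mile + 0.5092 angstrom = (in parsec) 5.209e-14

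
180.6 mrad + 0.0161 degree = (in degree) 10.36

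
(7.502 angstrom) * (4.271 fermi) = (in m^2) 3.204e-24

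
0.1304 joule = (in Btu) 0.0001236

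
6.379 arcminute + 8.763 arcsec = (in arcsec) 391.5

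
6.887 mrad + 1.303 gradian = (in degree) 1.567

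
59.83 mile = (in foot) 3.159e+05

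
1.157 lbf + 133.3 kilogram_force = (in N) 1312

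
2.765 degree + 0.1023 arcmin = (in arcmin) 166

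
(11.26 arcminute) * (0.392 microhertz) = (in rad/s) 1.284e-09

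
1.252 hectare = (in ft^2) 1.348e+05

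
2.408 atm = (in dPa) 2.44e+06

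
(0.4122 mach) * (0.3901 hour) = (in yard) 2.156e+05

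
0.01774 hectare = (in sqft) 1910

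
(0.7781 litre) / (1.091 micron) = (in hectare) 0.07132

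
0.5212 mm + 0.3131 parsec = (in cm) 9.661e+17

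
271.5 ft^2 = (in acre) 0.006233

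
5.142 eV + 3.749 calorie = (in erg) 1.569e+08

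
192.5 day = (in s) 1.663e+07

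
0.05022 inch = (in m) 0.001276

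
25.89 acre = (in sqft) 1.128e+06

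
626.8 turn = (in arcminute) 1.354e+07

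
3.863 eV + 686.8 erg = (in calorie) 1.641e-05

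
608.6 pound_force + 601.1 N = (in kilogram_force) 337.4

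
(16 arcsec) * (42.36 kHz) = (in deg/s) 188.3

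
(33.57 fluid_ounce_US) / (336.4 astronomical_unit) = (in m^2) 1.973e-17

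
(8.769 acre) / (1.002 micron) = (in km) 3.542e+07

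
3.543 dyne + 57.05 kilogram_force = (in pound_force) 125.8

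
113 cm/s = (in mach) 0.003319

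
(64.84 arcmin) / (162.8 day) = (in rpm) 1.28e-08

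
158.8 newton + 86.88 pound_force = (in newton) 545.3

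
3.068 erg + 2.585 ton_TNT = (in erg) 1.082e+17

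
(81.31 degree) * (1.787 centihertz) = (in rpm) 0.2422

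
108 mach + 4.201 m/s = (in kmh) 1.324e+05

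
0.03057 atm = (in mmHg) 23.23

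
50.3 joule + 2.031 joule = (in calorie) 12.51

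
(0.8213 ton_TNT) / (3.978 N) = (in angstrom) 8.638e+18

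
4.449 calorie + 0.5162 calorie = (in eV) 1.297e+20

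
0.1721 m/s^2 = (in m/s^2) 0.1721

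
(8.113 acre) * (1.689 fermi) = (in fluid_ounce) 1.875e-06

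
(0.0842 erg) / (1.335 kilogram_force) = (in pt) 1.823e-06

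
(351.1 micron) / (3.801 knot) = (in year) 5.694e-12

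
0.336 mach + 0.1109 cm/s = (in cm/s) 1.144e+04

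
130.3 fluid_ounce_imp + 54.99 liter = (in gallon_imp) 12.91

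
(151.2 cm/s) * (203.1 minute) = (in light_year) 1.948e-12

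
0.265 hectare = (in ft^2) 2.852e+04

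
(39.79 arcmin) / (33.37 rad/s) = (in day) 4.014e-09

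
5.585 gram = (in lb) 0.01231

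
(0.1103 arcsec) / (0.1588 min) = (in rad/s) 5.612e-08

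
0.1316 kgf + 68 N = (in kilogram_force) 7.066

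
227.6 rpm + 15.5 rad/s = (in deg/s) 2254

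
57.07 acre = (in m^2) 2.31e+05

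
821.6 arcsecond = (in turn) 0.000634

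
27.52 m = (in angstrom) 2.752e+11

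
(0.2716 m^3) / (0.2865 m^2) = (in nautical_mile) 0.0005119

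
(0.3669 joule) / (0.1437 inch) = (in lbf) 22.6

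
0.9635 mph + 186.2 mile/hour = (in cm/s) 8367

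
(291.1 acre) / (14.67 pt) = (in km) 2.276e+05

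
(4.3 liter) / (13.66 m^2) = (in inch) 0.01239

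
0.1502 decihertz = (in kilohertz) 1.502e-05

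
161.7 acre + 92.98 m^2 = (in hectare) 65.45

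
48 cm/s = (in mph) 1.074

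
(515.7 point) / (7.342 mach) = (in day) 8.423e-10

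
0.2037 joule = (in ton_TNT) 4.869e-11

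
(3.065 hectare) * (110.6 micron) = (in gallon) 895.5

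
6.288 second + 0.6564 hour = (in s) 2369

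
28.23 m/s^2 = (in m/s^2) 28.23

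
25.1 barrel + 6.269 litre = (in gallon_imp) 879.2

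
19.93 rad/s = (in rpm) 190.3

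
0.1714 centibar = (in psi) 0.02486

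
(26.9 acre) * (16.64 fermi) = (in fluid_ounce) 6.125e-05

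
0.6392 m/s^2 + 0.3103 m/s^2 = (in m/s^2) 0.9495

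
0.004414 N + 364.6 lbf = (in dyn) 1.622e+08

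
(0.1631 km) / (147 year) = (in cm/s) 3.518e-06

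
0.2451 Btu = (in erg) 2.586e+09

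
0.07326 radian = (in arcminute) 251.8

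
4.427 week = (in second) 2.677e+06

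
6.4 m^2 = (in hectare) 0.00064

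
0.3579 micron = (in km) 3.579e-10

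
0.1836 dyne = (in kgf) 1.872e-07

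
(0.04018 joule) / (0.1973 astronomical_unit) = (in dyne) 1.361e-07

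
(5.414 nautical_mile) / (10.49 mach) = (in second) 2.807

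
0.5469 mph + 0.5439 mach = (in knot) 360.5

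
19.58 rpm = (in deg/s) 117.5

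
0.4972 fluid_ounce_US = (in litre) 0.0147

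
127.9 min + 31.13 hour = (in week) 0.198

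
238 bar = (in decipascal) 2.38e+08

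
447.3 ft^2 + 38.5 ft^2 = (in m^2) 45.13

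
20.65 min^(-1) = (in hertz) 0.3442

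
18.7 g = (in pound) 0.04123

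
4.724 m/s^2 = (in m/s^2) 4.724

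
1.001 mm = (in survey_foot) 0.003284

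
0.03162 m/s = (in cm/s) 3.162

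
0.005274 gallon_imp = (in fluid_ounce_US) 0.8107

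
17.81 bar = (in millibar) 1.781e+04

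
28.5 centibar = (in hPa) 285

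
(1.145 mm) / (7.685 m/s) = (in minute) 2.483e-06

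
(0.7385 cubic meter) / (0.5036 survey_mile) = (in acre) 2.252e-07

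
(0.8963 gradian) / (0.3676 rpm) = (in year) 1.16e-08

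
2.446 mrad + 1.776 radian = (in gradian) 113.2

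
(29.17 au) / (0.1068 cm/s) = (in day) 4.729e+10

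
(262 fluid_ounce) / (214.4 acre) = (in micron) 0.00893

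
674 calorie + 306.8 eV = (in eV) 1.76e+22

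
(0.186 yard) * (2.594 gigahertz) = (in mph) 9.869e+08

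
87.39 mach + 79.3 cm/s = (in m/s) 2.976e+04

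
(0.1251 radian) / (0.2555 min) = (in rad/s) 0.00816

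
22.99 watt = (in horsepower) 0.03083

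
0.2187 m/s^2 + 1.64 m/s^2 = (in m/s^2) 1.859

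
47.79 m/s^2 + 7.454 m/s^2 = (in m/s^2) 55.24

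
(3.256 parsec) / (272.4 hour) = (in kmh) 3.688e+11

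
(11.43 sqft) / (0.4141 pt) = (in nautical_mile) 3.925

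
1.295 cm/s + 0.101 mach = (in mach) 0.101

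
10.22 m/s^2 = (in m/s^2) 10.22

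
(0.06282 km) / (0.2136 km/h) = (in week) 0.001751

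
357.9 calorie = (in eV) 9.346e+21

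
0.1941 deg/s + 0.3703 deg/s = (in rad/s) 0.009851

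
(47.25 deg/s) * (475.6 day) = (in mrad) 3.389e+10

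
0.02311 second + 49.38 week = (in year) 0.947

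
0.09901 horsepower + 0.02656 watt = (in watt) 73.86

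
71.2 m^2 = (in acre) 0.01759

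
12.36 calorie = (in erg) 5.171e+08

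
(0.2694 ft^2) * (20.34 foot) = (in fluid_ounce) 5247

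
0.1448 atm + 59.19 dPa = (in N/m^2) 1.468e+04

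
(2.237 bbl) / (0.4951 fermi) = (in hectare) 7.183e+10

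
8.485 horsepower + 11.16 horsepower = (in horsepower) 19.64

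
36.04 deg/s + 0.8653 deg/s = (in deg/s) 36.91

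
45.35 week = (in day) 317.4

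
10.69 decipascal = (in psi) 0.000155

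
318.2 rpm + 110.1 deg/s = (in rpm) 336.6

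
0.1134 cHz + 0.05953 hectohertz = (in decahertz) 0.5954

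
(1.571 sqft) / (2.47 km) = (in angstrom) 5.909e+05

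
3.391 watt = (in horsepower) 0.004547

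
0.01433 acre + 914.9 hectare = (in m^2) 9.149e+06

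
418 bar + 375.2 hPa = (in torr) 3.138e+05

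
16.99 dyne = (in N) 0.0001699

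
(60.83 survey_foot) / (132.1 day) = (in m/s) 1.624e-06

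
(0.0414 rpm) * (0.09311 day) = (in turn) 5.551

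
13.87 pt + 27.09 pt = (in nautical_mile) 7.802e-06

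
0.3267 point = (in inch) 0.004537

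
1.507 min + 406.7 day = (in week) 58.1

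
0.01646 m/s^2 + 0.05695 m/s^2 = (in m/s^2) 0.07341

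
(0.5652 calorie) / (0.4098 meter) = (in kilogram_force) 0.5884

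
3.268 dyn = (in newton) 3.268e-05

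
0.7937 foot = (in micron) 2.419e+05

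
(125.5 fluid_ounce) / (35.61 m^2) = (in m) 0.0001042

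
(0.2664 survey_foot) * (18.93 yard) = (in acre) 0.0003473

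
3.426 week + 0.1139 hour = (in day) 23.99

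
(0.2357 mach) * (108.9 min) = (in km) 524.4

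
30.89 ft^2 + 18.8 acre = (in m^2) 7.608e+04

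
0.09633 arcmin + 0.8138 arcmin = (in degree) 0.01517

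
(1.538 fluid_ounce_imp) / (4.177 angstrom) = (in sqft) 1.126e+06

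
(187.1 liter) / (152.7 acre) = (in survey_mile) 1.881e-10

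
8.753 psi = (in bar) 0.6035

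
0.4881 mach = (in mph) 371.8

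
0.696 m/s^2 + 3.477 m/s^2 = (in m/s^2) 4.173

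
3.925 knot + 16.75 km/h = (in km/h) 24.02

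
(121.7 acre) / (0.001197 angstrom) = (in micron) 4.114e+24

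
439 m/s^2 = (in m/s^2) 439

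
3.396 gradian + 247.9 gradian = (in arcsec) 8.142e+05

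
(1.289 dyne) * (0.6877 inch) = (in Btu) 2.134e-10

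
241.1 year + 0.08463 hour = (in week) 1.257e+04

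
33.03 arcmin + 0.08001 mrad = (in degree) 0.5551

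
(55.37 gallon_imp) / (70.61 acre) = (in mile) 5.474e-10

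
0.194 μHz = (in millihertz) 0.000194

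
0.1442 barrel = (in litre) 22.93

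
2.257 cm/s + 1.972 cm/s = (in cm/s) 4.229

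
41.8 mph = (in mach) 0.05488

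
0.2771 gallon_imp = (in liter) 1.26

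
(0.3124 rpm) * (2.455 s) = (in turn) 0.01278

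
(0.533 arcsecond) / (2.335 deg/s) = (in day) 7.339e-10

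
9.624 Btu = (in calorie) 2427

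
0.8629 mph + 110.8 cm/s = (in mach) 0.004387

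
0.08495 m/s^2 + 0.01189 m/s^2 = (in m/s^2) 0.09684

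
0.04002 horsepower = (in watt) 29.84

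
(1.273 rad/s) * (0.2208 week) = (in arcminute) 5.844e+08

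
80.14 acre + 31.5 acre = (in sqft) 4.863e+06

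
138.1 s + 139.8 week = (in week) 139.8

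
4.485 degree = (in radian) 0.07828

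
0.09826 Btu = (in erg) 1.037e+09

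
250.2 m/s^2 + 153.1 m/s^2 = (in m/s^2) 403.3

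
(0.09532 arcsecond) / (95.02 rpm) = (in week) 7.679e-14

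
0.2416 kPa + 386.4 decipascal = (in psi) 0.04065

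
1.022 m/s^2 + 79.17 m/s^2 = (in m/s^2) 80.19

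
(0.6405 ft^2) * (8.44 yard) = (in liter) 459.2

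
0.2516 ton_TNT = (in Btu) 9.978e+05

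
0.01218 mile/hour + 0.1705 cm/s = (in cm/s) 0.715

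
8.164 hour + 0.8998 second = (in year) 0.000932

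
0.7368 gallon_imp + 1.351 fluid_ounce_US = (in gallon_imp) 0.7456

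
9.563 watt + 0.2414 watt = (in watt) 9.804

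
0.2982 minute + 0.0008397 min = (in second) 17.94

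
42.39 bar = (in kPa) 4239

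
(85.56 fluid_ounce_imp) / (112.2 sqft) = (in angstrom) 2.332e+06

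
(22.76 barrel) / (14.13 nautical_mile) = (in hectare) 1.383e-08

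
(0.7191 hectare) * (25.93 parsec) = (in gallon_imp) 1.266e+24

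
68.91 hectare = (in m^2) 6.891e+05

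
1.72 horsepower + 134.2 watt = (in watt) 1417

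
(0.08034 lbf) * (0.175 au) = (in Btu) 8.868e+06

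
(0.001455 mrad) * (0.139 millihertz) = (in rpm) 1.931e-09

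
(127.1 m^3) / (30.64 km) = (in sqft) 0.04465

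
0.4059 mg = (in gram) 0.0004059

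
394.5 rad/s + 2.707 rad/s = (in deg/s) 2.276e+04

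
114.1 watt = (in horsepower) 0.153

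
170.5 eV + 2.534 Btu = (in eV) 1.669e+22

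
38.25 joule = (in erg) 3.825e+08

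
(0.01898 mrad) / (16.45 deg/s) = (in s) 6.611e-05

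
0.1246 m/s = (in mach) 0.0003659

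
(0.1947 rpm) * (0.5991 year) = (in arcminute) 1.324e+09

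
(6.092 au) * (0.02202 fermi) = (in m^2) 2.007e-05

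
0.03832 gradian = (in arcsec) 124.2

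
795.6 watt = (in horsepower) 1.067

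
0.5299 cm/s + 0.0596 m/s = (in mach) 0.0001906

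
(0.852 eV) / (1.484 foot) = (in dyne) 3.018e-14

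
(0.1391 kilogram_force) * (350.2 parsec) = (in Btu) 1.397e+16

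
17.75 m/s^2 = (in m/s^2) 17.75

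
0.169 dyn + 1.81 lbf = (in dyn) 8.051e+05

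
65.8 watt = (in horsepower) 0.08824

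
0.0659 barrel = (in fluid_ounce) 354.3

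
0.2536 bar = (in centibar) 25.36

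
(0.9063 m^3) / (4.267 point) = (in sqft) 6481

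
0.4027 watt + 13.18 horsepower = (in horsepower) 13.18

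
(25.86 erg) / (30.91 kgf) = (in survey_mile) 5.301e-12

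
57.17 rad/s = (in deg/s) 3276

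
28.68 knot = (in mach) 0.04333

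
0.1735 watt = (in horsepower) 0.0002327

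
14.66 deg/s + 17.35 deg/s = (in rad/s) 0.5587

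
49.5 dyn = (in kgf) 5.048e-05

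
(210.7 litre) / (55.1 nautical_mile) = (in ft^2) 2.223e-05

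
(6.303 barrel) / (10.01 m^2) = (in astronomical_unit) 6.692e-13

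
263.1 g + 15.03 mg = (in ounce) 9.281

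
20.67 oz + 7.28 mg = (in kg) 0.586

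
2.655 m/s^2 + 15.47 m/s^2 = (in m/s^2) 18.12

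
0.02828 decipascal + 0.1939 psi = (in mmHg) 10.03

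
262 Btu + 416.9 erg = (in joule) 2.764e+05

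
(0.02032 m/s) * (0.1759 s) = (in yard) 0.003909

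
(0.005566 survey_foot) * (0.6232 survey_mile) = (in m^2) 1.702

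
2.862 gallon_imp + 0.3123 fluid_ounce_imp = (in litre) 13.02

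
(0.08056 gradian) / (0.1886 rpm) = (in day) 7.416e-07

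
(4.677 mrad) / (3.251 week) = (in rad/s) 2.379e-09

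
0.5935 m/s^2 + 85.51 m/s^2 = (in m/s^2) 86.1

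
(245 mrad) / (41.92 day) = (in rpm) 6.46e-07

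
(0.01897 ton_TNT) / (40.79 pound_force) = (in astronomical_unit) 2.924e-06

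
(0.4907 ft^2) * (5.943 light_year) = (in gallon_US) 6.771e+17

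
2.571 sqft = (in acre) 5.902e-05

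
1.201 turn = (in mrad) 7546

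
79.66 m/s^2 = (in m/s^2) 79.66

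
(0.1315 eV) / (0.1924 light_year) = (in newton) 1.157e-35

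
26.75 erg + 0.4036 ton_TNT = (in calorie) 4.036e+08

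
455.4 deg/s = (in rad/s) 7.948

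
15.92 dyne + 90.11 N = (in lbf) 20.26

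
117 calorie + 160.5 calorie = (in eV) 7.247e+21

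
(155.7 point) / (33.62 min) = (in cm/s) 0.002723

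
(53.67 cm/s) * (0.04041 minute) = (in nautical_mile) 0.0007026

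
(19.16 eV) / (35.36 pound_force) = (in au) 1.305e-31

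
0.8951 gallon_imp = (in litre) 4.069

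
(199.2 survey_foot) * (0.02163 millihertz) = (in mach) 3.857e-06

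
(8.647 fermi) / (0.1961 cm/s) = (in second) 4.409e-12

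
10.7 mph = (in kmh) 17.22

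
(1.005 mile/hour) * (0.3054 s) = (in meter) 0.1372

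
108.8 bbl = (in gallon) 4570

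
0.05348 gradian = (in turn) 0.0001337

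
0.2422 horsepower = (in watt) 180.6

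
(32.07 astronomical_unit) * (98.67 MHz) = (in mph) 1.059e+21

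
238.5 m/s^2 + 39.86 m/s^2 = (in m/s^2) 278.4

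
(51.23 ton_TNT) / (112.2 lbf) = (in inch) 1.691e+10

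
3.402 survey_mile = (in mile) 3.402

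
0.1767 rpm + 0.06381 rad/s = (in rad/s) 0.08231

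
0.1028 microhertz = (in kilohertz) 1.028e-10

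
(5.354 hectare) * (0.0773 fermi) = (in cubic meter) 4.139e-12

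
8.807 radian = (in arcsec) 1.817e+06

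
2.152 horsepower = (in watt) 1605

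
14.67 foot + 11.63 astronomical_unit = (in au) 11.63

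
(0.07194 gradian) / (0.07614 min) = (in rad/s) 0.0002474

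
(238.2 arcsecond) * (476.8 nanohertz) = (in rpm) 5.258e-09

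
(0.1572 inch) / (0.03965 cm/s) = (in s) 10.07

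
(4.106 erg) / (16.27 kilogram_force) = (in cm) 2.573e-07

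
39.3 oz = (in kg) 1.114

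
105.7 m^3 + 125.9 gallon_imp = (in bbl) 668.4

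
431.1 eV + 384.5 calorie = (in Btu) 1.525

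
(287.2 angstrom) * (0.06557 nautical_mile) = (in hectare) 3.488e-10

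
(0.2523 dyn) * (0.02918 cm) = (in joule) 7.362e-10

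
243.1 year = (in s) 7.666e+09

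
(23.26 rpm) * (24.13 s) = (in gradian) 3742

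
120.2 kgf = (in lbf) 265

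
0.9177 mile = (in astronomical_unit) 9.872e-09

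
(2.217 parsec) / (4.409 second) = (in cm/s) 1.552e+18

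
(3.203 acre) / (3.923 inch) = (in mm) 1.301e+08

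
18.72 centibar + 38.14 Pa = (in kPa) 18.76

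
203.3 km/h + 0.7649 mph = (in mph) 127.1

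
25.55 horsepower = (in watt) 1.905e+04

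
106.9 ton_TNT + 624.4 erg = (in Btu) 4.239e+08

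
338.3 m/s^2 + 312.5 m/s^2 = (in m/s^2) 650.8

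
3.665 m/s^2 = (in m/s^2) 3.665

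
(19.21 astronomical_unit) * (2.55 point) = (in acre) 6.388e+05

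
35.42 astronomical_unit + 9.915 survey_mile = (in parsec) 0.0001717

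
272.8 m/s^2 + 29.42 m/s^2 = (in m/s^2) 302.2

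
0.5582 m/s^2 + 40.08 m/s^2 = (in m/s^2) 40.64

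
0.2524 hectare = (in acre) 0.6237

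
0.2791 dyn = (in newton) 2.791e-06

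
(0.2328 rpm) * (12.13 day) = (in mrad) 2.555e+07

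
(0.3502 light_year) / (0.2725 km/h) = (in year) 1.388e+09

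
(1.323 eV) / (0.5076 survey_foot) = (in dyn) 1.37e-13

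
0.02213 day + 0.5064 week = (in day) 3.567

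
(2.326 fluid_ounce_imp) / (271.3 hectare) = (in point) 6.905e-08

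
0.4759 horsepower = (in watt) 354.9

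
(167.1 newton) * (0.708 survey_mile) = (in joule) 1.904e+05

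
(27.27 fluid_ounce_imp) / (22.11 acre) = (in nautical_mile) 4.676e-12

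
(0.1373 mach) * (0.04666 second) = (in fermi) 2.181e+15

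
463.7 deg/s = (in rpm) 77.28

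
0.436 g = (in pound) 0.0009612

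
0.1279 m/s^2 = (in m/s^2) 0.1279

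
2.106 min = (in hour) 0.0351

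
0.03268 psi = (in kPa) 0.2253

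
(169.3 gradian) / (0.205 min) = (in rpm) 2.065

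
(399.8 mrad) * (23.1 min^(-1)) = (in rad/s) 0.1539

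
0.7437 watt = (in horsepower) 0.0009973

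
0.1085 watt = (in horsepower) 0.0001455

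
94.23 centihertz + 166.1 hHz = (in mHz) 1.661e+07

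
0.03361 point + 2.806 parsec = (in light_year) 9.152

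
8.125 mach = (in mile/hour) 6189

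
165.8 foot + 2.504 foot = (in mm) 5.13e+04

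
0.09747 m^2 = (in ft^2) 1.049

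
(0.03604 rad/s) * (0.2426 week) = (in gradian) 3.366e+05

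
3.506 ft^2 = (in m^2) 0.3257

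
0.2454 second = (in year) 7.782e-09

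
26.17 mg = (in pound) 5.769e-05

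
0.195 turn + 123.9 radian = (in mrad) 1.251e+05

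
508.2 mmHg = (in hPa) 677.5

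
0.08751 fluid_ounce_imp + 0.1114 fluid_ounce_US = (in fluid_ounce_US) 0.1955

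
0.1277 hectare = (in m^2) 1277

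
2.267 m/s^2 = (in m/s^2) 2.267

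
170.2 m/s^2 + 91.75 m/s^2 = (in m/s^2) 261.9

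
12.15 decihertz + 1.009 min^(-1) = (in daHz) 0.1232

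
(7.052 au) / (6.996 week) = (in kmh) 8.976e+05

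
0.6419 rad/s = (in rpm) 6.13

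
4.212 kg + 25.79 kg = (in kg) 30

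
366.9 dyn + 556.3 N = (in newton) 556.3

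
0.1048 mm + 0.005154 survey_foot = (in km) 1.676e-06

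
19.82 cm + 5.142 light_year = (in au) 3.252e+05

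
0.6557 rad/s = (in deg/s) 37.57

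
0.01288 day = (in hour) 0.3091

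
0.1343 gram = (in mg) 134.3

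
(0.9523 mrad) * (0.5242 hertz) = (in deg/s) 0.0286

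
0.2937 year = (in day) 107.2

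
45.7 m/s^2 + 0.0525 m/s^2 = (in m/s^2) 45.75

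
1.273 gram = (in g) 1.273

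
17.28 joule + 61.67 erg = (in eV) 1.079e+20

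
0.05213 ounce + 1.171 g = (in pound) 0.00584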